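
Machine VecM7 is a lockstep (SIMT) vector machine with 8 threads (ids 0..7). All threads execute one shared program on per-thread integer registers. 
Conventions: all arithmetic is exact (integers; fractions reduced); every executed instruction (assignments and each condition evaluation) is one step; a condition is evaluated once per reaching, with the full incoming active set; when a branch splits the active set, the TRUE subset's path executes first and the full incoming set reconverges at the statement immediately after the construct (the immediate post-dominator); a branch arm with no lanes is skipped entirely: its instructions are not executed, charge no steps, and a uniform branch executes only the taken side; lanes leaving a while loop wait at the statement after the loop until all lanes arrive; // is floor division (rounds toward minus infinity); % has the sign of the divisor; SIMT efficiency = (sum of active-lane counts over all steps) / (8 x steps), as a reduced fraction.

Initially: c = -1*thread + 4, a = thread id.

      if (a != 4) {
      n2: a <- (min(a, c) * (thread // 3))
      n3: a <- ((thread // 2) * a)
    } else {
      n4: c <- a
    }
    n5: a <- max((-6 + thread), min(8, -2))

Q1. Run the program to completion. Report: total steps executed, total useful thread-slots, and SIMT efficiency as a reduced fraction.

Answer: 5 steps, 31 useful, 31/40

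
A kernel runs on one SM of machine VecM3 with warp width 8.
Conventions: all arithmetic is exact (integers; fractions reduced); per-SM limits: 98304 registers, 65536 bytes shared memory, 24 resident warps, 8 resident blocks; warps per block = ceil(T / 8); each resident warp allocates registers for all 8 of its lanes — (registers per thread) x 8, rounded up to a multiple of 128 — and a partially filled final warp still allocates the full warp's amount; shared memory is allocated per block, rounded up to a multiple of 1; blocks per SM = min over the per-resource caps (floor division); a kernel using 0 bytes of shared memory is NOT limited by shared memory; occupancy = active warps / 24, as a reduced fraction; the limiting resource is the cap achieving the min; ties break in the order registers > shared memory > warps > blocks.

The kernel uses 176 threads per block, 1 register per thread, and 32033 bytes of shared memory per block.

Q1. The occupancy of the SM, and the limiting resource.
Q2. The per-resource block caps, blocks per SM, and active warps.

Answer: occupancy 11/12, limited by warps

registers: 34 blocks
shared memory: 2 blocks
warps: 1 block
blocks: 8 blocks

Answer: 1 block, 22 active warps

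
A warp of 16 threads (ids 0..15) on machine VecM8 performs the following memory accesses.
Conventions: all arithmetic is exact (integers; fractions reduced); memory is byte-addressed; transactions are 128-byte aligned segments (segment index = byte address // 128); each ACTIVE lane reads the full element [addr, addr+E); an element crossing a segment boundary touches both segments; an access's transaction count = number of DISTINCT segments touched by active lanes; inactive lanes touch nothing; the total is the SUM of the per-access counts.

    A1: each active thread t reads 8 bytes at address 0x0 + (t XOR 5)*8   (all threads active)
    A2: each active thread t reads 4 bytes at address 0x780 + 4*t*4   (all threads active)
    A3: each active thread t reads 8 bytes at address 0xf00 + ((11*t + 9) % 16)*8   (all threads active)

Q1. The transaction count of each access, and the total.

A1: 1 transaction
A2: 2 transactions
A3: 1 transaction

Answer: 1,2,1; total 4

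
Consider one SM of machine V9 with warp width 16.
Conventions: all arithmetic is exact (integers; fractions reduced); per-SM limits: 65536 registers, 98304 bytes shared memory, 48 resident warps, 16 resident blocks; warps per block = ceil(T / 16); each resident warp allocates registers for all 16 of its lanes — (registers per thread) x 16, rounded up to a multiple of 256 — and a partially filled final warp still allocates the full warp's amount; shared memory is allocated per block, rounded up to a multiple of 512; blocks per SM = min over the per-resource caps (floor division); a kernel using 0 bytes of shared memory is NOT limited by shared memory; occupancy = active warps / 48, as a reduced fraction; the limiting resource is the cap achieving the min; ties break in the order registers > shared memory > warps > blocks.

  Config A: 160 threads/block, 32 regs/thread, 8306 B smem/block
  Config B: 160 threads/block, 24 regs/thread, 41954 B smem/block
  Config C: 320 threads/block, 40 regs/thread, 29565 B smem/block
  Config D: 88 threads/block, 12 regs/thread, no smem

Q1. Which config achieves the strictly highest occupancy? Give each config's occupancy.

occupancies: A 5/6, B 5/12, C 5/6, D 1

Answer: D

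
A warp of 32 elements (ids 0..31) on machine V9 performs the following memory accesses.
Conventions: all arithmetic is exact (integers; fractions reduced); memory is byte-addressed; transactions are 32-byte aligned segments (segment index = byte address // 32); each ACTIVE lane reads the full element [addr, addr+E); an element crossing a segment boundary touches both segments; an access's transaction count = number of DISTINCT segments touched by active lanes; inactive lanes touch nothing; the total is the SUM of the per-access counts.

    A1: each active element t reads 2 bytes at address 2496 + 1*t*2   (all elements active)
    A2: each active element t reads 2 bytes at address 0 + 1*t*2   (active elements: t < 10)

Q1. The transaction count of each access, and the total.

A1: 2 transactions
A2: 1 transaction

Answer: 2,1; total 3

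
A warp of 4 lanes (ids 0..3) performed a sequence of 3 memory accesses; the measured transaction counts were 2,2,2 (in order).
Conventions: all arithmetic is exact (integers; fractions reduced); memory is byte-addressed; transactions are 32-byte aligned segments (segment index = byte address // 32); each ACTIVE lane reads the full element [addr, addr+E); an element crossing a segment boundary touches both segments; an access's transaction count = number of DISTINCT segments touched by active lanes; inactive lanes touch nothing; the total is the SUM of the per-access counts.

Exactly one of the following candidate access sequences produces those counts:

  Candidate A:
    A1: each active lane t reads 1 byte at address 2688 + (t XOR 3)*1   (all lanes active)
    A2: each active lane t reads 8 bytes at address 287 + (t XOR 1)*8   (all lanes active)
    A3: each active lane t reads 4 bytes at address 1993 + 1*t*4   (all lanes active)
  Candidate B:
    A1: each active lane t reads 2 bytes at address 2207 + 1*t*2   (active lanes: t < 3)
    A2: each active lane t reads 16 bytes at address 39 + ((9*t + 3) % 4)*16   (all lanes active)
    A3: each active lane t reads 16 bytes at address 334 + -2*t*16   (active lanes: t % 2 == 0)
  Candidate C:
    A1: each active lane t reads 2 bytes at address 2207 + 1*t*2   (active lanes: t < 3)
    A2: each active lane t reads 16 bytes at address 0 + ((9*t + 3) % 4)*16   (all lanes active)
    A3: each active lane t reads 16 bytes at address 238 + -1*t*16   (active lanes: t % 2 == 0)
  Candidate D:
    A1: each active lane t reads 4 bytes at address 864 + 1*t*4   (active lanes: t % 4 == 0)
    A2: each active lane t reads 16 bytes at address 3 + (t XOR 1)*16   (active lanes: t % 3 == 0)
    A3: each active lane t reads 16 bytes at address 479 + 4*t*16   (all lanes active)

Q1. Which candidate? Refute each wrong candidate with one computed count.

A: A1 gives 1 transaction, not 2
B: A2 gives 3 transactions, not 2
D: A1 gives 1 transaction, not 2
C: all counts match (2,2,2)

Answer: C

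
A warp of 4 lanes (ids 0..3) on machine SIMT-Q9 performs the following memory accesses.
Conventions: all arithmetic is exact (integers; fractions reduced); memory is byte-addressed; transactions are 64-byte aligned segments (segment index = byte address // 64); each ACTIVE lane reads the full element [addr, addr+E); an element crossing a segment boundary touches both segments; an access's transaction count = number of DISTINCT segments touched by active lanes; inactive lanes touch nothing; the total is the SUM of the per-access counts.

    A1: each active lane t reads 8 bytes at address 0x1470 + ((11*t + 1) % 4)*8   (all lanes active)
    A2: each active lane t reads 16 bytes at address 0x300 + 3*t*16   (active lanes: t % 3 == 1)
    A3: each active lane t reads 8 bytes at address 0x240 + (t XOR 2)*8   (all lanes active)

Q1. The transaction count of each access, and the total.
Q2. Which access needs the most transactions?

A1: 2 transactions
A2: 1 transaction
A3: 1 transaction

Answer: 2,1,1; total 4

Answer: A1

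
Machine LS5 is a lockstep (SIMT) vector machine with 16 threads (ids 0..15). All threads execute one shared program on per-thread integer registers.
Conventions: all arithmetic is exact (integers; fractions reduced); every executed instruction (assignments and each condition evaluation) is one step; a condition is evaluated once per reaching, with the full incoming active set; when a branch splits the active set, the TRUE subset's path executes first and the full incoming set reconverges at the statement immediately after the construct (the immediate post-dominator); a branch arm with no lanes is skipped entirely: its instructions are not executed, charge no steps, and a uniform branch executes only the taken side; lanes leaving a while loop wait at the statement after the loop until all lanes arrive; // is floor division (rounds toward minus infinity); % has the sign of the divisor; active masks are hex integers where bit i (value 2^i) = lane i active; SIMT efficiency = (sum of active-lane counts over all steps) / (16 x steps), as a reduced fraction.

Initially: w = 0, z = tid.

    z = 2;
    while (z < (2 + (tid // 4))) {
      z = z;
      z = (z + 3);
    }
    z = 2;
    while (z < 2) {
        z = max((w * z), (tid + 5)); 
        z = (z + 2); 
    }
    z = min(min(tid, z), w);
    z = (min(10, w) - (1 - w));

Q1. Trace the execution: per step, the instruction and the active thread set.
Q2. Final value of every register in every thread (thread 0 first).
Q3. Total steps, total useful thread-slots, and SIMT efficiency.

step 0: z <- 2                       0xffff
step 1: eval (z < (2 + (tid // 4)))  0xffff
step 2: z <- z                       0xfff0
step 3: z <- (z + 3)                 0xfff0
step 4: eval (z < (2 + (tid // 4)))  0xfff0
step 5: z <- 2                       0xffff
step 6: eval (z < 2)                 0xffff
step 7: z <- min(min(tid, z), w)     0xffff
step 8: z <- (min(10, w) - (1 - w))  0xffff

Answer: 9 steps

w: 0,0,0,0,0,0,0,0,0,0,0,0,0,0,0,0
z: -1,-1,-1,-1,-1,-1,-1,-1,-1,-1,-1,-1,-1,-1,-1,-1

steps = 9; useful = 132; efficiency = 132/144 = 11/12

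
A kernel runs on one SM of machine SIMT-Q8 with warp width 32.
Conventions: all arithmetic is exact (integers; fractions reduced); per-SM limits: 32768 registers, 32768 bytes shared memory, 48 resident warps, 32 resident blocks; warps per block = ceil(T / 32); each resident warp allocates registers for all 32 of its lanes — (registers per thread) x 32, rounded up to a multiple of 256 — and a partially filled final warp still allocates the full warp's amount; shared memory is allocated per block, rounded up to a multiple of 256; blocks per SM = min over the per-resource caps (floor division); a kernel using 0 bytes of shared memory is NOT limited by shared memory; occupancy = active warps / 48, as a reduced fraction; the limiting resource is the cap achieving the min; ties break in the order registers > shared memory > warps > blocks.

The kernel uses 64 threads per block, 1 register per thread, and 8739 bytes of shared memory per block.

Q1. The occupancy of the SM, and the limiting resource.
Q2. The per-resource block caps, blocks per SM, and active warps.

Answer: occupancy 1/8, limited by shared memory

registers: 64 blocks
shared memory: 3 blocks
warps: 24 blocks
blocks: 32 blocks

Answer: 3 blocks, 6 active warps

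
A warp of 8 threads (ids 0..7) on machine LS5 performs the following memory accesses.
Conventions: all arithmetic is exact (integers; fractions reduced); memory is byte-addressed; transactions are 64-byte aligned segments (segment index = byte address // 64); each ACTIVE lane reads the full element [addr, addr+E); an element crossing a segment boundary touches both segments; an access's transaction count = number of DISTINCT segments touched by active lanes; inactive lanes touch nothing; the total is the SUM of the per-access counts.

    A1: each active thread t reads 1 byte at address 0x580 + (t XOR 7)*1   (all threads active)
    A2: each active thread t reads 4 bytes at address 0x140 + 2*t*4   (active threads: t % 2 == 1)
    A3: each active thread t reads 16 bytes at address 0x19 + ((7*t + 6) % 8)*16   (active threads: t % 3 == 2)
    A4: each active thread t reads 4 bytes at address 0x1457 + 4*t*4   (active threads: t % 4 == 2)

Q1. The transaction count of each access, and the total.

A1: 1 transaction
A2: 1 transaction
A3: 2 transactions
A4: 2 transactions

Answer: 1,1,2,2; total 6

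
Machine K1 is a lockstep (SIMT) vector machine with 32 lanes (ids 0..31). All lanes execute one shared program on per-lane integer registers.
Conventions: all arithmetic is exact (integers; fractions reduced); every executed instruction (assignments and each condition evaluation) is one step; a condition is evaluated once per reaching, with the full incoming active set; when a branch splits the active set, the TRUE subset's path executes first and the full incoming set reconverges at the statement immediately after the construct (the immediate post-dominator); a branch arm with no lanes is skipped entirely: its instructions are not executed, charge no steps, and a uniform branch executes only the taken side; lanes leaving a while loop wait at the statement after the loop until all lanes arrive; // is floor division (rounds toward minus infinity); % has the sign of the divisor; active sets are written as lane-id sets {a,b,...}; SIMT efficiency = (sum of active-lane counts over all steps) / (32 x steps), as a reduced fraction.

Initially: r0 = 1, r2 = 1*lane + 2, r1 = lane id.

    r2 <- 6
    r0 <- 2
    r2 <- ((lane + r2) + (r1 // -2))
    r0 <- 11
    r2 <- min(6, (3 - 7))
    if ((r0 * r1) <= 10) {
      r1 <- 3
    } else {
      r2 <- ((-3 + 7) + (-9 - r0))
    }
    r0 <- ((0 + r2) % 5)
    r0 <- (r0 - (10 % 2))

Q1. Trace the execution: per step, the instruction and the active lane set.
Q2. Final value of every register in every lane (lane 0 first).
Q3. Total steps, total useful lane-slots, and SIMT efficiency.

step 0: r2 <- 6                      {0,1,2,3,4,5,6,7,8,9,10,11,12,13,14,15,16,17,18,19,20,21,22,23,24,25,26,27,28,29,30,31}
step 1: r0 <- 2                      {0,1,2,3,4,5,6,7,8,9,10,11,12,13,14,15,16,17,18,19,20,21,22,23,24,25,26,27,28,29,30,31}
step 2: r2 <- ((lane + r2) + (r1 // -2)) {0,1,2,3,4,5,6,7,8,9,10,11,12,13,14,15,16,17,18,19,20,21,22,23,24,25,26,27,28,29,30,31}
step 3: r0 <- 11                     {0,1,2,3,4,5,6,7,8,9,10,11,12,13,14,15,16,17,18,19,20,21,22,23,24,25,26,27,28,29,30,31}
step 4: r2 <- min(6, (3 - 7))        {0,1,2,3,4,5,6,7,8,9,10,11,12,13,14,15,16,17,18,19,20,21,22,23,24,25,26,27,28,29,30,31}
step 5: eval ((r0 * r1) <= 10)       {0,1,2,3,4,5,6,7,8,9,10,11,12,13,14,15,16,17,18,19,20,21,22,23,24,25,26,27,28,29,30,31}
step 6: r1 <- 3                      {0}
step 7: r2 <- ((-3 + 7) + (-9 - r0)) {1,2,3,4,5,6,7,8,9,10,11,12,13,14,15,16,17,18,19,20,21,22,23,24,25,26,27,28,29,30,31}
step 8: r0 <- ((0 + r2) % 5)         {0,1,2,3,4,5,6,7,8,9,10,11,12,13,14,15,16,17,18,19,20,21,22,23,24,25,26,27,28,29,30,31}
step 9: r0 <- (r0 - (10 % 2))        {0,1,2,3,4,5,6,7,8,9,10,11,12,13,14,15,16,17,18,19,20,21,22,23,24,25,26,27,28,29,30,31}

Answer: 10 steps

r0: 1,4,4,4,4,4,4,4,4,4,4,4,4,4,4,4,4,4,4,4,4,4,4,4,4,4,4,4,4,4,4,4
r2: -4,-16,-16,-16,-16,-16,-16,-16,-16,-16,-16,-16,-16,-16,-16,-16,-16,-16,-16,-16,-16,-16,-16,-16,-16,-16,-16,-16,-16,-16,-16,-16
r1: 3,1,2,3,4,5,6,7,8,9,10,11,12,13,14,15,16,17,18,19,20,21,22,23,24,25,26,27,28,29,30,31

steps = 10; useful = 288; efficiency = 288/320 = 9/10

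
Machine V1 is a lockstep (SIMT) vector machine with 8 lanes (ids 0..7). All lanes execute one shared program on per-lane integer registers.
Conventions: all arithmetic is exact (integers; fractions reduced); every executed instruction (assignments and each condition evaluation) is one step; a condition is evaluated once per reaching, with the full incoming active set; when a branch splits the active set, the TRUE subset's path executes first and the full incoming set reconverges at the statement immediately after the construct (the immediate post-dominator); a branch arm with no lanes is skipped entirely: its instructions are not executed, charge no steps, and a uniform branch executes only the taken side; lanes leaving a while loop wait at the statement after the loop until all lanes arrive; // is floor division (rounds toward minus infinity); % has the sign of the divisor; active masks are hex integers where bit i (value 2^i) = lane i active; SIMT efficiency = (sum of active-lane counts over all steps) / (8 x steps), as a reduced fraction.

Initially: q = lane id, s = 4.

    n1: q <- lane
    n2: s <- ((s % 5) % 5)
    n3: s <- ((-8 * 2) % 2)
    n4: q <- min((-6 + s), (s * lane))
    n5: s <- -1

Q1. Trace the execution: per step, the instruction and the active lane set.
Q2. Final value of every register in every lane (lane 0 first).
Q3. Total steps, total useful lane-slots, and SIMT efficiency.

step 0: q <- lane                    0xff
step 1: s <- ((s % 5) % 5)           0xff
step 2: s <- ((-8 * 2) % 2)          0xff
step 3: q <- min((-6 + s), (s * lane)) 0xff
step 4: s <- -1                      0xff

Answer: 5 steps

q: -6,-6,-6,-6,-6,-6,-6,-6
s: -1,-1,-1,-1,-1,-1,-1,-1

steps = 5; useful = 40; efficiency = 40/40 = 1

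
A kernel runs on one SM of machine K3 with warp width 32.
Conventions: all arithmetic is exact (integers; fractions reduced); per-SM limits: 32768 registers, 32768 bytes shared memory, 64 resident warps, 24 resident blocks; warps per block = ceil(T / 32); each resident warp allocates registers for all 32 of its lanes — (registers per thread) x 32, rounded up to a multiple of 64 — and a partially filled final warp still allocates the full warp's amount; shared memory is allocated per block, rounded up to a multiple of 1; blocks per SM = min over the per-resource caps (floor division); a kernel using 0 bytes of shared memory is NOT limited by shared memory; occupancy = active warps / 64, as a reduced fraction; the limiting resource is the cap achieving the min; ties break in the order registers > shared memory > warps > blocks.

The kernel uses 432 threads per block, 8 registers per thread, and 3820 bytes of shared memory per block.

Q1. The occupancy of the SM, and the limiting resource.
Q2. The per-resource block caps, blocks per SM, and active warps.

Answer: occupancy 7/8, limited by warps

registers: 9 blocks
shared memory: 8 blocks
warps: 4 blocks
blocks: 24 blocks

Answer: 4 blocks, 56 active warps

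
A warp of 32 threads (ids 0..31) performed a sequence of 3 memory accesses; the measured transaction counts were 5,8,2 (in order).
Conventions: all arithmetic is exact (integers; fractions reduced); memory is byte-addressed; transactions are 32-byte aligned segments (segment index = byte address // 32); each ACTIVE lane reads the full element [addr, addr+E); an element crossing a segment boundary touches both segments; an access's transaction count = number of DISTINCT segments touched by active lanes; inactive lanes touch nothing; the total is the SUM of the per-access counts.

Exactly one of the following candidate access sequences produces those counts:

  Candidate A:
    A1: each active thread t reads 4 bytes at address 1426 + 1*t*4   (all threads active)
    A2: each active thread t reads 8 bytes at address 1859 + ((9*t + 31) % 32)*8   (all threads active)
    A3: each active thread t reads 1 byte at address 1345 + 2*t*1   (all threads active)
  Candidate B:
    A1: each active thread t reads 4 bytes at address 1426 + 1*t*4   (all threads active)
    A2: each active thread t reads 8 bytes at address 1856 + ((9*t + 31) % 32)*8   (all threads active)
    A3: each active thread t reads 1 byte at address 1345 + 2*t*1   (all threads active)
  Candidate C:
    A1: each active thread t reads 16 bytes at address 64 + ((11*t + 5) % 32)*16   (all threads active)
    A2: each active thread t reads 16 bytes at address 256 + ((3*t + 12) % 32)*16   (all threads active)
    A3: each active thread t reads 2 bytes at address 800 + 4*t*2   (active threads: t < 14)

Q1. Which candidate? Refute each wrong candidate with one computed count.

A: A2 gives 9 transactions, not 8
C: A1 gives 16 transactions, not 5
B: all counts match (5,8,2)

Answer: B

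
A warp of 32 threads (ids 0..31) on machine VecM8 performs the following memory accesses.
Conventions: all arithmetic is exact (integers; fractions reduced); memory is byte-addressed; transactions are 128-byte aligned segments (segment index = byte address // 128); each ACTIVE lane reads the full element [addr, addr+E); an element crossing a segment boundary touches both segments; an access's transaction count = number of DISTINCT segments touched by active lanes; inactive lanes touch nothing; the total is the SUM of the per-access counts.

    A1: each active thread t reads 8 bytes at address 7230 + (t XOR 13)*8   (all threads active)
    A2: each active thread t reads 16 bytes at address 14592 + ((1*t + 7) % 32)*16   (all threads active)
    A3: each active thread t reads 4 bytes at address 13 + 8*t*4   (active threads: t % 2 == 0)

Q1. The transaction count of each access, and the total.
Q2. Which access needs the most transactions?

A1: 3 transactions
A2: 4 transactions
A3: 8 transactions

Answer: 3,4,8; total 15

Answer: A3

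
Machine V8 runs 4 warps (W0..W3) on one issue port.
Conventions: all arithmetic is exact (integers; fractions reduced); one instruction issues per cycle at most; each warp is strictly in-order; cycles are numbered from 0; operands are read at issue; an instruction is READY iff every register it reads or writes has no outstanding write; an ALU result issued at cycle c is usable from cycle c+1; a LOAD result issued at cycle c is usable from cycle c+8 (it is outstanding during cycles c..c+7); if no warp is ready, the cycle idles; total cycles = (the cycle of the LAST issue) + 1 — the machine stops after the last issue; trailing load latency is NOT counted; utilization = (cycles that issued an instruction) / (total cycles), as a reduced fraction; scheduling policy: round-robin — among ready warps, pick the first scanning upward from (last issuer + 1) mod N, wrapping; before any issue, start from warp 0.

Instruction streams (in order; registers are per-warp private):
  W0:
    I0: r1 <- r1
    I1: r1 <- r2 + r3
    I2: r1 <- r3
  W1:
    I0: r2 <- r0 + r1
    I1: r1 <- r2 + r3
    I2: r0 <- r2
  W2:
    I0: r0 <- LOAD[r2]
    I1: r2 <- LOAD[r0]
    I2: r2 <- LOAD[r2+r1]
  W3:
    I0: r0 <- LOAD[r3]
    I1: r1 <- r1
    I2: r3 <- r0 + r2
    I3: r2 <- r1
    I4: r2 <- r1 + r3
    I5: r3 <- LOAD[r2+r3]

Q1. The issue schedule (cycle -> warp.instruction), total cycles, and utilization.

cycle 0: W0.I0
cycle 1: W1.I0
cycle 2: W2.I0
cycle 3: W3.I0
cycle 4: W0.I1
cycle 5: W1.I1
cycle 6: W3.I1
cycle 7: W0.I2
cycle 8: W1.I2
cycle 9: idle
cycle 10: W2.I1
cycle 11: W3.I2
cycle 12: W3.I3
cycle 13: W3.I4
cycle 14: W3.I5
cycle 15: idle
cycle 16: idle
cycle 17: idle
cycle 18: W2.I2

Answer: 19 cycles, utilization 15/19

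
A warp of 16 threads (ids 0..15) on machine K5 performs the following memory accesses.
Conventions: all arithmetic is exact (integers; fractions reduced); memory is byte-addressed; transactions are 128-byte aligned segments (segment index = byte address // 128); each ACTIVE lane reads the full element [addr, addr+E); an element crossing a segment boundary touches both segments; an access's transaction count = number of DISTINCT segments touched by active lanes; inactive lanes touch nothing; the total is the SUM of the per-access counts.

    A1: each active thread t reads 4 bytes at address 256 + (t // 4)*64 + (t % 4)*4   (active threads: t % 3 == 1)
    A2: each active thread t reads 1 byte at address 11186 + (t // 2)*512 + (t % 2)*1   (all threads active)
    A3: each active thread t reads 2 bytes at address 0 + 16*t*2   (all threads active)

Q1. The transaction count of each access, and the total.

A1: 2 transactions
A2: 8 transactions
A3: 4 transactions

Answer: 2,8,4; total 14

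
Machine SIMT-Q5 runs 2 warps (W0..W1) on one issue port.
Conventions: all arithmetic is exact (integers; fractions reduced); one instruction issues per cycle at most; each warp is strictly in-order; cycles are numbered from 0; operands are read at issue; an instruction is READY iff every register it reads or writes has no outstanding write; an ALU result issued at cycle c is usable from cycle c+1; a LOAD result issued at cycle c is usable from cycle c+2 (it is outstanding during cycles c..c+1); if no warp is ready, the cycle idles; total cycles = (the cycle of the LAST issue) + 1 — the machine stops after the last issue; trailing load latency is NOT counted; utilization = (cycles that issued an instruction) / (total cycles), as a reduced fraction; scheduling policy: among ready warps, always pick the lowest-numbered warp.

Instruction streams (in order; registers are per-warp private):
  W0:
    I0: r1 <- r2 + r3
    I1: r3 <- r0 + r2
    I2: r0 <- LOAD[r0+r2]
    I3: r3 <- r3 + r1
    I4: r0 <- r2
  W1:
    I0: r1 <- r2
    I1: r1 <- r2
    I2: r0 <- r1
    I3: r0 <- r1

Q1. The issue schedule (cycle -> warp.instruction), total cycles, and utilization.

cycle 0: W0.I0
cycle 1: W0.I1
cycle 2: W0.I2
cycle 3: W0.I3
cycle 4: W0.I4
cycle 5: W1.I0
cycle 6: W1.I1
cycle 7: W1.I2
cycle 8: W1.I3

Answer: 9 cycles, utilization 1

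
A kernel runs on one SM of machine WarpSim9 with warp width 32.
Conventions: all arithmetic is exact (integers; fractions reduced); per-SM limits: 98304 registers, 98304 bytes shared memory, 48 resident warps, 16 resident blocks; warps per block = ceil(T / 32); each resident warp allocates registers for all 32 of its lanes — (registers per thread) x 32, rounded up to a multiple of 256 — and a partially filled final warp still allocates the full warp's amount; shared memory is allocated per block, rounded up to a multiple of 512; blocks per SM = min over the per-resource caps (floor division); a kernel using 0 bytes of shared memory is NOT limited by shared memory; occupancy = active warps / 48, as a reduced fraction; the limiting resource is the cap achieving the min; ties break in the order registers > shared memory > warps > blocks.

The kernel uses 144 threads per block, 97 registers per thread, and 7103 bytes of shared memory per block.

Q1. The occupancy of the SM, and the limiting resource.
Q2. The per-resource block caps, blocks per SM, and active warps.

Answer: occupancy 25/48, limited by registers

registers: 5 blocks
shared memory: 13 blocks
warps: 9 blocks
blocks: 16 blocks

Answer: 5 blocks, 25 active warps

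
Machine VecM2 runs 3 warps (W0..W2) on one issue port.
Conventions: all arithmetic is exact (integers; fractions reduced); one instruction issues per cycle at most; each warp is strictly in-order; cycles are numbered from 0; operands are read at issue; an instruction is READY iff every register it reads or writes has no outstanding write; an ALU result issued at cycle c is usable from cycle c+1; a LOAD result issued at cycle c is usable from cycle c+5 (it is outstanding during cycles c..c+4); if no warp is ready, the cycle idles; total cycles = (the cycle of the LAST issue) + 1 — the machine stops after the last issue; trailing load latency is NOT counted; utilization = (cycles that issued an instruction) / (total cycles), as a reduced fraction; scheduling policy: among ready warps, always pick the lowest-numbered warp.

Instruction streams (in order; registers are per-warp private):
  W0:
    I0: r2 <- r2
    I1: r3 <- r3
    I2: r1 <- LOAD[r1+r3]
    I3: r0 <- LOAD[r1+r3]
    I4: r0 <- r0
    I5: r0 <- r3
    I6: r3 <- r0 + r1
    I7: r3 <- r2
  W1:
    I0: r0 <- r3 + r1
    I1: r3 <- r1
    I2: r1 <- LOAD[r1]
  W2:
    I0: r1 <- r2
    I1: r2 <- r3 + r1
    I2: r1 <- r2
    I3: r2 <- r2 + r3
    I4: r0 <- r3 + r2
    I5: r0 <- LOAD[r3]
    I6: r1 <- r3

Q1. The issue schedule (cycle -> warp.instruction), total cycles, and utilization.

cycle 0: W0.I0
cycle 1: W0.I1
cycle 2: W0.I2
cycle 3: W1.I0
cycle 4: W1.I1
cycle 5: W1.I2
cycle 6: W2.I0
cycle 7: W0.I3
cycle 8: W2.I1
cycle 9: W2.I2
cycle 10: W2.I3
cycle 11: W2.I4
cycle 12: W0.I4
cycle 13: W0.I5
cycle 14: W0.I6
cycle 15: W0.I7
cycle 16: W2.I5
cycle 17: W2.I6

Answer: 18 cycles, utilization 1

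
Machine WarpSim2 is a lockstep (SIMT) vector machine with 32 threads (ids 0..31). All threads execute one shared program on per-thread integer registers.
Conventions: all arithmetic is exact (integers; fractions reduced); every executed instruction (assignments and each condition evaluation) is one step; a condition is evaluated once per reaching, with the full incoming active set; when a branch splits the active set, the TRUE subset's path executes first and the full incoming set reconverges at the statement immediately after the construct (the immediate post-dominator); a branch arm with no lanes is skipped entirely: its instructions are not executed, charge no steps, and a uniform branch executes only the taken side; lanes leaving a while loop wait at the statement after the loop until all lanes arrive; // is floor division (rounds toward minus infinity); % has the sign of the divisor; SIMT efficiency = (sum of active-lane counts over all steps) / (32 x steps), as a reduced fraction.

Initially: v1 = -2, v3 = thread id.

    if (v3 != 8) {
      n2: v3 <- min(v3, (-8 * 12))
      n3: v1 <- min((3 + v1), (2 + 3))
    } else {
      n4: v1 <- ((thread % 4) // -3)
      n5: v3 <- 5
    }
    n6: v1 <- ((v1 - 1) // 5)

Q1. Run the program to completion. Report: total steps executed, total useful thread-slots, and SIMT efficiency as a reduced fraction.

Answer: 6 steps, 128 useful, 2/3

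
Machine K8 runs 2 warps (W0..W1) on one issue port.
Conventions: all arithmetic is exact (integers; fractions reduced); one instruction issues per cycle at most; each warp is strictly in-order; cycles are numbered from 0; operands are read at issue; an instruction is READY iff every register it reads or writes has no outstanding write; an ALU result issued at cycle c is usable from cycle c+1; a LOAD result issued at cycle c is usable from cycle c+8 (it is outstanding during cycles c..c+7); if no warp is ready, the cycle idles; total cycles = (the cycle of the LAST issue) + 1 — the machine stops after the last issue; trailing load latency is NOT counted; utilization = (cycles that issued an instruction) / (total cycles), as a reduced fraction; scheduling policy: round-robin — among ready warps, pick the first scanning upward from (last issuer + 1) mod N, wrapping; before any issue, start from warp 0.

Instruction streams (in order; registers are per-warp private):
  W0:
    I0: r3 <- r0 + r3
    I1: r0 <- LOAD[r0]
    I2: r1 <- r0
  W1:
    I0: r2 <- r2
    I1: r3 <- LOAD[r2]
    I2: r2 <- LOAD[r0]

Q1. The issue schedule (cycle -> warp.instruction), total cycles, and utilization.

cycle 0: W0.I0
cycle 1: W1.I0
cycle 2: W0.I1
cycle 3: W1.I1
cycle 4: W1.I2
cycle 5: idle
cycle 6: idle
cycle 7: idle
cycle 8: idle
cycle 9: idle
cycle 10: W0.I2

Answer: 11 cycles, utilization 6/11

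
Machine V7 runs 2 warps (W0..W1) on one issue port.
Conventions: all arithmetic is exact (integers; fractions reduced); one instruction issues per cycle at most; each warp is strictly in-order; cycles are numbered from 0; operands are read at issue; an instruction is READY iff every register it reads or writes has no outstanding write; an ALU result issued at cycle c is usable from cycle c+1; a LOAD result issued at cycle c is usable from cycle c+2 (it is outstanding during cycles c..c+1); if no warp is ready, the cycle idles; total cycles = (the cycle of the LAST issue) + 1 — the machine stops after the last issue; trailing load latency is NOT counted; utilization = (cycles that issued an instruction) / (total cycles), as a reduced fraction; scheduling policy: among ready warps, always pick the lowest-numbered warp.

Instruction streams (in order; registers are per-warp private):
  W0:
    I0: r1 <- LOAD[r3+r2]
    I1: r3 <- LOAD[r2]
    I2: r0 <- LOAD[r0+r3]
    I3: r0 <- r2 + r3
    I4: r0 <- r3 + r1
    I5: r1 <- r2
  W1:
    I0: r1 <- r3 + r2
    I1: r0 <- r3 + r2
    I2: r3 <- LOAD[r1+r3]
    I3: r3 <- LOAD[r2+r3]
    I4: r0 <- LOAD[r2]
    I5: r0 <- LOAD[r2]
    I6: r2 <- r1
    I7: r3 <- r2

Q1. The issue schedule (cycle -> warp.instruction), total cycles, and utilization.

cycle 0: W0.I0
cycle 1: W0.I1
cycle 2: W1.I0
cycle 3: W0.I2
cycle 4: W1.I1
cycle 5: W0.I3
cycle 6: W0.I4
cycle 7: W0.I5
cycle 8: W1.I2
cycle 9: idle
cycle 10: W1.I3
cycle 11: W1.I4
cycle 12: idle
cycle 13: W1.I5
cycle 14: W1.I6
cycle 15: W1.I7

Answer: 16 cycles, utilization 7/8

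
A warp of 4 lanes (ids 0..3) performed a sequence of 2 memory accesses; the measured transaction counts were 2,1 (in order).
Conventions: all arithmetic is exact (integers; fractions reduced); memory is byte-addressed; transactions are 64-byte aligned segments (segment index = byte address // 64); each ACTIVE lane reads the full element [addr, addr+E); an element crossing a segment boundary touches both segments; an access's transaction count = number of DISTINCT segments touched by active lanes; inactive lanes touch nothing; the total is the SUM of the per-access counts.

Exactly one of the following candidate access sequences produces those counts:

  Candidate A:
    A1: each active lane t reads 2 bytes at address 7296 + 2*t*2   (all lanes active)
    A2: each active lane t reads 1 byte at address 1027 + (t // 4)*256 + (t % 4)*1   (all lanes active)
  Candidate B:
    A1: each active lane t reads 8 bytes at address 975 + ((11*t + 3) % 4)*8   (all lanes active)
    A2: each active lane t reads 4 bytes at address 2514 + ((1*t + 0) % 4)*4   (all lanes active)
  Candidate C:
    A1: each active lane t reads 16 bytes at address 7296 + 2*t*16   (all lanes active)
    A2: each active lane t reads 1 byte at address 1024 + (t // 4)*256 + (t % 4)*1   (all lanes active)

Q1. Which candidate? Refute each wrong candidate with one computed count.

A: A1 gives 1 transaction, not 2
B: A1 gives 1 transaction, not 2
C: all counts match (2,1)

Answer: C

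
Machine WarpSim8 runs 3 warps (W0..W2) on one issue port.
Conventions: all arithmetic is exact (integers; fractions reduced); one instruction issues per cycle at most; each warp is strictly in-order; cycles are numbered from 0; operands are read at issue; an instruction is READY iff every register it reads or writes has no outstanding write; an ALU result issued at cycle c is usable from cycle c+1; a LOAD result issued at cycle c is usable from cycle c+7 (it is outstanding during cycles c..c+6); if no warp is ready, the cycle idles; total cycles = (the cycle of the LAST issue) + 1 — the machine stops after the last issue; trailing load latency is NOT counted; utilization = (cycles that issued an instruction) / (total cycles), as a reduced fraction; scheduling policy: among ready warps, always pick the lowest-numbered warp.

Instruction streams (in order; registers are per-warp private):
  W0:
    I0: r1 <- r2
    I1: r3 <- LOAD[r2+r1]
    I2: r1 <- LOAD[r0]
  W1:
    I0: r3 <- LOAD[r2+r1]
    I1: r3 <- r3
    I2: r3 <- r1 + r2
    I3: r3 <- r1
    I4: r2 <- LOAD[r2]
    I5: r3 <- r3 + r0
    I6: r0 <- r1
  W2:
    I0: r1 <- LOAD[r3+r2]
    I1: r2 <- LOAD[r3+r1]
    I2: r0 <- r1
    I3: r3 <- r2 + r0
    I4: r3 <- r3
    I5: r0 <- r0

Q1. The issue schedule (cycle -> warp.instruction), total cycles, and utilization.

cycle 0: W0.I0
cycle 1: W0.I1
cycle 2: W0.I2
cycle 3: W1.I0
cycle 4: W2.I0
cycle 5: idle
cycle 6: idle
cycle 7: idle
cycle 8: idle
cycle 9: idle
cycle 10: W1.I1
cycle 11: W1.I2
cycle 12: W1.I3
cycle 13: W1.I4
cycle 14: W1.I5
cycle 15: W1.I6
cycle 16: W2.I1
cycle 17: W2.I2
cycle 18: idle
cycle 19: idle
cycle 20: idle
cycle 21: idle
cycle 22: idle
cycle 23: W2.I3
cycle 24: W2.I4
cycle 25: W2.I5

Answer: 26 cycles, utilization 8/13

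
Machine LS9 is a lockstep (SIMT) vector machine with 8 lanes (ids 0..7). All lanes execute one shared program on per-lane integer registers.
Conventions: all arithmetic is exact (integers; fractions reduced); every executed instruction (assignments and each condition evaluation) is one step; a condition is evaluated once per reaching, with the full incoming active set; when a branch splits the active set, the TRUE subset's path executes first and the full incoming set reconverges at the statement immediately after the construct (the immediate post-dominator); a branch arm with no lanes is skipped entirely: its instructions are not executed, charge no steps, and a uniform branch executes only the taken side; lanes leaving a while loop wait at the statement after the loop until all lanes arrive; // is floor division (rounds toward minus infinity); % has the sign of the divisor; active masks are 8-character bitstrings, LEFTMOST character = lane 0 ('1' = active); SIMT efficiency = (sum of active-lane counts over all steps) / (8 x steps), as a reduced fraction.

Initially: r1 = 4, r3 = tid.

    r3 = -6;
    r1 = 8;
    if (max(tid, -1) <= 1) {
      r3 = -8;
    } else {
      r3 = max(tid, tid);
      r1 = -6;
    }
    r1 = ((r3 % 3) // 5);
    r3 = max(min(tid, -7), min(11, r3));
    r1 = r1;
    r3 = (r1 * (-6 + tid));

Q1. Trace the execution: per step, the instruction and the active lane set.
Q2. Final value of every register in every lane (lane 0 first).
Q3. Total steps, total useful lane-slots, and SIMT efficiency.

step 0: r3 <- -6                     11111111
step 1: r1 <- 8                      11111111
step 2: eval (max(tid, -1) <= 1)     11111111
step 3: r3 <- -8                     11000000
step 4: r3 <- max(tid, tid)          00111111
step 5: r1 <- -6                     00111111
step 6: r1 <- ((r3 % 3) // 5)        11111111
step 7: r3 <- max(min(tid, -7), min(11, r3)) 11111111
step 8: r1 <- r1                     11111111
step 9: r3 <- (r1 * (-6 + tid))      11111111

Answer: 10 steps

r1: 0,0,0,0,0,0,0,0
r3: 0,0,0,0,0,0,0,0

steps = 10; useful = 70; efficiency = 70/80 = 7/8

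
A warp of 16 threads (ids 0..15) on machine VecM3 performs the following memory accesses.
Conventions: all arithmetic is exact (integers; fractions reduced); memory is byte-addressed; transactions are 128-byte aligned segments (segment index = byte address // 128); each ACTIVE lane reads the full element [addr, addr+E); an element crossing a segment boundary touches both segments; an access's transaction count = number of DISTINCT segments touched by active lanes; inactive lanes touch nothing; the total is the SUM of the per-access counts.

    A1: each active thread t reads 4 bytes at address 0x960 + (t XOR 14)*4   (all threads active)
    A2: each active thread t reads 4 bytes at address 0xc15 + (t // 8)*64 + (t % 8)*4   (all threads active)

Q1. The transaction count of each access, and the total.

A1: 2 transactions
A2: 1 transaction

Answer: 2,1; total 3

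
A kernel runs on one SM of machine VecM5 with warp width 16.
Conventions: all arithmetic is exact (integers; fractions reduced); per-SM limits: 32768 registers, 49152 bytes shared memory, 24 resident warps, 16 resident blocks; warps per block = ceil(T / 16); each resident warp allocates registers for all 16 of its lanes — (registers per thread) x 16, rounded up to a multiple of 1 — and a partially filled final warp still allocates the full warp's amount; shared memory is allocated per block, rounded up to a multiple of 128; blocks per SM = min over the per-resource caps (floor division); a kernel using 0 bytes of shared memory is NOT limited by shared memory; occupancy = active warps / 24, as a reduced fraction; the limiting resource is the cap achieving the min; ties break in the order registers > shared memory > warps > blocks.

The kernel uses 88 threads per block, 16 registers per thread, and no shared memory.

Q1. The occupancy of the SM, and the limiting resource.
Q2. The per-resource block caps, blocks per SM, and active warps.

Answer: occupancy 1, limited by warps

registers: 21 blocks
shared memory: no limit (kernel uses none)
warps: 4 blocks
blocks: 16 blocks

Answer: 4 blocks, 24 active warps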